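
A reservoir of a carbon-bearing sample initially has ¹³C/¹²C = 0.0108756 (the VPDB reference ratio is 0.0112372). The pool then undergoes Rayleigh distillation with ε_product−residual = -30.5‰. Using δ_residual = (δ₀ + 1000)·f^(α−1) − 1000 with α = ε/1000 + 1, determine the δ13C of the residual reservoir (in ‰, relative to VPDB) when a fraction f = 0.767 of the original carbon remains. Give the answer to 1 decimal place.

-24.3‰

δ₀ = (0.0108756/0.0112372 − 1)×1000 = (0.967821 − 1)×1000 = -32.179‰
α − 1 = ε/1000 = -0.0305
f^(α−1) = 0.767^(-0.0305) = 1.008124
δ_res = (-32.179 + 1000) × 1.008124 − 1000 = 975.683 − 1000 = -24.32‰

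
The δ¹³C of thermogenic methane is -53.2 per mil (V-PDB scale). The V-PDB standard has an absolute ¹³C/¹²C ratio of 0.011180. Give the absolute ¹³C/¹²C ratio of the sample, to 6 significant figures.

R_sample = R_standard × (δ¹³C/1000 + 1)
R_sample = 0.011180 × (-53.2/1000 + 1) = 0.011180 × 0.946800
R_sample = 0.0105852

0.0105852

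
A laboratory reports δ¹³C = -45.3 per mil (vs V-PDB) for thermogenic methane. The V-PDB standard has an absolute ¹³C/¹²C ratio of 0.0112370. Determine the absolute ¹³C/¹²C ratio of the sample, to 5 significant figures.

0.010728

R_sample = R_standard × (δ¹³C/1000 + 1)
R_sample = 0.0112370 × (-45.3/1000 + 1) = 0.0112370 × 0.954700
R_sample = 0.0107280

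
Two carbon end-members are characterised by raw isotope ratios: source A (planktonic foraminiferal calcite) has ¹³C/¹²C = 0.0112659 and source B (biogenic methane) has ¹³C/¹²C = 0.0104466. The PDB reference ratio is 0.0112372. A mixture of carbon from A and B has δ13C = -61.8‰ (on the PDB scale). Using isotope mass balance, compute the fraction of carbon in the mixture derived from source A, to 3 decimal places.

0.117

δ_A = (0.0112659/0.0112372 − 1)×1000 = (1.002554 − 1)×1000 = 2.554‰
δ_B = (0.0104466/0.0112372 − 1)×1000 = (0.929644 − 1)×1000 = -70.356‰
f_A = (δ_mix − δ_B)/(δ_A − δ_B) = (-61.8 − (-70.356))/(2.554 − (-70.356))
f_A = 8.556 / 72.910 = 0.1173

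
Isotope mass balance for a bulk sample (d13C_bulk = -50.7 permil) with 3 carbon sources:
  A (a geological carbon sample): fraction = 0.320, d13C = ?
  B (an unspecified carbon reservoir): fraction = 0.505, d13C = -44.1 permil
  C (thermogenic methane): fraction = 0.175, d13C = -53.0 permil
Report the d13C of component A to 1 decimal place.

Isotope mass balance: δ_bulk = Σ fᵢ·δᵢ.
-50.7 = 0.320×δ_A + 0.505×(-44.1) + 0.175×(-53.0)
0.320·δ_A = -50.7 − (-31.546) = -19.155
δ_A = -19.155 / 0.320 = -59.86 permil

-59.9 permil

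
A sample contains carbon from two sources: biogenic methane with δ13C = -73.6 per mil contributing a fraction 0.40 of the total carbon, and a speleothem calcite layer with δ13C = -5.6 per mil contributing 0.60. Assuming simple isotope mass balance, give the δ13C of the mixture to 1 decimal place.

-32.8 per mil

δ_mix = f_A·δ_A + f_B·δ_B
δ_mix = 0.40 × (-73.6) + 0.60 × (-5.6)
δ_mix = -29.44 + -3.36 = -32.80 per mil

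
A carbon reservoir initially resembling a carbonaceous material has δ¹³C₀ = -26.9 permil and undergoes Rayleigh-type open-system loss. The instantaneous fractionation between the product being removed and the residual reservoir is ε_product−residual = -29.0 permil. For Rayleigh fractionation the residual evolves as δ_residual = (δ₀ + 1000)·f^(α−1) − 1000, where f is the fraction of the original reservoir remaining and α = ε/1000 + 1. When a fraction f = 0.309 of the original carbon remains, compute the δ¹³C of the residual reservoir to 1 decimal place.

6.8 permil

Rayleigh residual: δ_res = (δ₀ + 1000)·f^(α−1) − 1000
α = ε/1000 + 1 = 0.97100, so α − 1 = -0.02900
f^(α−1) = 0.309^(-0.02900) = 1.034645
δ_res = (-26.9 + 1000) × 1.034645 − 1000 = 1006.813 − 1000 = 6.81 permil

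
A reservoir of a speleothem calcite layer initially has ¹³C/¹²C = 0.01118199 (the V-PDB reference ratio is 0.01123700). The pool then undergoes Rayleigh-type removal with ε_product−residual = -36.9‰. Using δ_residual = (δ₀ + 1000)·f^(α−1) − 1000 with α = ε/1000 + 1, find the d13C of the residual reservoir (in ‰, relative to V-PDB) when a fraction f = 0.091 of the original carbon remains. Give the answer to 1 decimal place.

δ₀ = (0.01118199/0.01123700 − 1)×1000 = (0.995105 − 1)×1000 = -4.895‰
α − 1 = ε/1000 = -0.0369
f^(α−1) = 0.091^(-0.0369) = 1.092475
δ_res = (-4.895 + 1000) × 1.092475 − 1000 = 1087.127 − 1000 = 87.13‰

87.1‰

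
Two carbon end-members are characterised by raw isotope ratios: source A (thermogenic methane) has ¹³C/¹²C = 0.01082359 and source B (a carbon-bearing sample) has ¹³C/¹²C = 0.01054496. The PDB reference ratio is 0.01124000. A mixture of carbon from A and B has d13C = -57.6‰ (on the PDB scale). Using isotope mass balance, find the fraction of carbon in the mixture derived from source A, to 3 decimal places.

0.171

δ_A = (0.01082359/0.01124000 − 1)×1000 = (0.962953 − 1)×1000 = -37.047‰
δ_B = (0.01054496/0.01124000 − 1)×1000 = (0.938164 − 1)×1000 = -61.836‰
f_A = (δ_mix − δ_B)/(δ_A − δ_B) = (-57.6 − (-61.836))/(-37.047 − (-61.836))
f_A = 4.236 / 24.789 = 0.1709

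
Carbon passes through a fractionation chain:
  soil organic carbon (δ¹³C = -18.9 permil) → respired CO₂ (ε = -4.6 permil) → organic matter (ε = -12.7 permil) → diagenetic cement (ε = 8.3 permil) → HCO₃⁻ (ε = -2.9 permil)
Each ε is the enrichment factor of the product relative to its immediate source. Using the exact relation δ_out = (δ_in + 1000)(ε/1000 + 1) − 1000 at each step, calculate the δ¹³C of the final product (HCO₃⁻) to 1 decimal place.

step 1: δ = (-18.90 + 1000)·(-4.6/1000 + 1) − 1000 = -23.41 permil
step 2: δ = (-23.41 + 1000)·(-12.7/1000 + 1) − 1000 = -35.82 permil
step 3: δ = (-35.82 + 1000)·(8.3/1000 + 1) − 1000 = -27.81 permil
step 4: δ = (-27.81 + 1000)·(-2.9/1000 + 1) − 1000 = -30.63 permil

-30.6 permil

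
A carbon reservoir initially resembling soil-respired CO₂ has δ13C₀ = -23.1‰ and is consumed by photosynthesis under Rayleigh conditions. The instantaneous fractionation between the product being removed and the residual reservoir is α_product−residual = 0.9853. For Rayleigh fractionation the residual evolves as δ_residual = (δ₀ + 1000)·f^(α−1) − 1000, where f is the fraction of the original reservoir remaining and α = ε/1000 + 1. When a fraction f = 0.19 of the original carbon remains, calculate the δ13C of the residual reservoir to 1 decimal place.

Rayleigh residual: δ_res = (δ₀ + 1000)·f^(α−1) − 1000
α − 1 = -0.01470
f^(α−1) = 0.19^(-0.01470) = 1.024713
δ_res = (-23.1 + 1000) × 1.024713 − 1000 = 1001.042 − 1000 = 1.04‰

1.0‰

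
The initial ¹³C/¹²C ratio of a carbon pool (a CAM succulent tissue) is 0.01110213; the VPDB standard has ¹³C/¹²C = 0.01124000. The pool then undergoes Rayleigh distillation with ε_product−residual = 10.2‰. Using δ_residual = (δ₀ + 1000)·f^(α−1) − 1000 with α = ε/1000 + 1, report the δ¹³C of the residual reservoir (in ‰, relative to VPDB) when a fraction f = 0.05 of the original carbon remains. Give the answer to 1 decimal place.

-42.0‰

δ₀ = (0.01110213/0.01124000 − 1)×1000 = (0.987734 − 1)×1000 = -12.266‰
α − 1 = ε/1000 = 0.0102
f^(α−1) = 0.05^(0.0102) = 0.969906
δ_res = (-12.266 + 1000) × 0.969906 − 1000 = 958.009 − 1000 = -41.99‰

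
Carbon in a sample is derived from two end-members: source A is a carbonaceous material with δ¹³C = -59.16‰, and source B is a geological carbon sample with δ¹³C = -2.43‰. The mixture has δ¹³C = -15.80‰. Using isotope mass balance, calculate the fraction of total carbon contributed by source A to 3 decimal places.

δ_mix = f_A·δ_A + (1 − f_A)·δ_B  ⇒  f_A = (δ_mix − δ_B)/(δ_A − δ_B)
f_A = (-15.80 − (-2.43)) / (-59.16 − (-2.43))
f_A = -13.37 / -56.73 = 0.2357

0.236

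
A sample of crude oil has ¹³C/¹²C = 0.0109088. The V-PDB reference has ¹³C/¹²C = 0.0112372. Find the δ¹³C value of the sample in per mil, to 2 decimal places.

-29.22 per mil

δ¹³C = (R_sample / R_standard − 1) × 1000
R_sample / R_standard = 0.0109088 / 0.0112372 = 0.970776
δ¹³C = (0.970776 − 1) × 1000 = -29.224 per mil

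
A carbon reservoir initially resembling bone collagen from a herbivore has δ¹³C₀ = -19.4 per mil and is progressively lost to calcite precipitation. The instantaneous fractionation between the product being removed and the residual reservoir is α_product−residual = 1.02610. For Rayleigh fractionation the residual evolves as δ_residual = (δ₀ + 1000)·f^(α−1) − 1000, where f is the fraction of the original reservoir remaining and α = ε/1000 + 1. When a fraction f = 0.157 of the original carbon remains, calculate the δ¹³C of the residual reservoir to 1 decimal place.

Rayleigh residual: δ_res = (δ₀ + 1000)·f^(α−1) − 1000
α − 1 = 0.02610
f^(α−1) = 0.157^(0.02610) = 0.952825
δ_res = (-19.4 + 1000) × 0.952825 − 1000 = 934.340 − 1000 = -65.66 per mil

-65.7 per mil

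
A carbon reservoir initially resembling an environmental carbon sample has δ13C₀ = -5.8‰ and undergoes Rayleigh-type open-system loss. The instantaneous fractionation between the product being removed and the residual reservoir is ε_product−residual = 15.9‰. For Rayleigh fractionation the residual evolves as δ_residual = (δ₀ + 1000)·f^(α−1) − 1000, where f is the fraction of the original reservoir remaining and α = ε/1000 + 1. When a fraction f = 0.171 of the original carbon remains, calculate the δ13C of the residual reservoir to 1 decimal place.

-33.3‰

Rayleigh residual: δ_res = (δ₀ + 1000)·f^(α−1) − 1000
α = ε/1000 + 1 = 1.01590, so α − 1 = 0.01590
f^(α−1) = 0.171^(0.01590) = 0.972310
δ_res = (-5.8 + 1000) × 0.972310 − 1000 = 966.670 − 1000 = -33.33‰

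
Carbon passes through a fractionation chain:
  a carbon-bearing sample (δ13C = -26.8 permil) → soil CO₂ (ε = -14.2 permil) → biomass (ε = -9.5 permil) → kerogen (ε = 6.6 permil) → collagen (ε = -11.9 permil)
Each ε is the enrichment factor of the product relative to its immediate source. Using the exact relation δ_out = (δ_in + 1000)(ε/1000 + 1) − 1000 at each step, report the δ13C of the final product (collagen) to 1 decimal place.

-54.8 permil

step 1: δ = (-26.80 + 1000)·(-14.2/1000 + 1) − 1000 = -40.62 permil
step 2: δ = (-40.62 + 1000)·(-9.5/1000 + 1) − 1000 = -49.73 permil
step 3: δ = (-49.73 + 1000)·(6.6/1000 + 1) − 1000 = -43.46 permil
step 4: δ = (-43.46 + 1000)·(-11.9/1000 + 1) − 1000 = -54.84 permil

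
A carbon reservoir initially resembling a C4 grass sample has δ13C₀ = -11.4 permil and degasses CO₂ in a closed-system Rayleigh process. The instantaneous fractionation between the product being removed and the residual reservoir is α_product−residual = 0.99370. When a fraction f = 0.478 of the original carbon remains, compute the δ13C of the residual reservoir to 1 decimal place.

-6.8 permil

Rayleigh residual: δ_res = (δ₀ + 1000)·f^(α−1) − 1000
α − 1 = -0.00630
f^(α−1) = 0.478^(-0.00630) = 1.004661
δ_res = (-11.4 + 1000) × 1.004661 − 1000 = 993.208 − 1000 = -6.79 permil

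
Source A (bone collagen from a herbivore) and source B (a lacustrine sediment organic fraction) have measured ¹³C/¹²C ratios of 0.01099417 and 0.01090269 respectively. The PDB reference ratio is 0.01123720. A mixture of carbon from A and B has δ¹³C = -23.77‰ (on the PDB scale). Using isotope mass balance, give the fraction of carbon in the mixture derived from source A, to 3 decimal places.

δ_A = (0.01099417/0.01123720 − 1)×1000 = (0.978373 − 1)×1000 = -21.627‰
δ_B = (0.01090269/0.01123720 − 1)×1000 = (0.970232 − 1)×1000 = -29.768‰
f_A = (δ_mix − δ_B)/(δ_A − δ_B) = (-23.77 − (-29.768))/(-21.627 − (-29.768))
f_A = 5.998 / 8.141 = 0.7368

0.737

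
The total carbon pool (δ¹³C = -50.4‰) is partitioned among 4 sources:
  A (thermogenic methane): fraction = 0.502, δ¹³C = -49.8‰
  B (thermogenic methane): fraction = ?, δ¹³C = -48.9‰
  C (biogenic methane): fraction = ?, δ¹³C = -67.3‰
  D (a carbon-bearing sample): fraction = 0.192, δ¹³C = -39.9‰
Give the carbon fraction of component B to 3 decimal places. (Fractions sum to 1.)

Let f_B and f_C be the unknown fractions; fractions sum to 1 so f_B + f_C = 0.306.
Mass balance: Σ fᵢ·δᵢ = δ_bulk ⇒ f_B·(-48.9) + f_C·(-67.3) = -50.4 − (-32.660) = -17.740
Substitute f_C = 0.306 − f_B:
f_B·(-48.9 − -67.3) = -17.740 − 0.306×(-67.3) = 2.854
f_B = 2.854 / 18.4 = 0.1551

0.155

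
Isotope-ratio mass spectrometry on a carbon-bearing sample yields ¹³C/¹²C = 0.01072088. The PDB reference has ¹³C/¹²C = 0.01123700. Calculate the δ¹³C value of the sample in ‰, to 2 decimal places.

-45.93‰

δ¹³C = (R_sample / R_standard − 1) × 1000
R_sample / R_standard = 0.01072088 / 0.01123700 = 0.954070
δ¹³C = (0.954070 − 1) × 1000 = -45.930‰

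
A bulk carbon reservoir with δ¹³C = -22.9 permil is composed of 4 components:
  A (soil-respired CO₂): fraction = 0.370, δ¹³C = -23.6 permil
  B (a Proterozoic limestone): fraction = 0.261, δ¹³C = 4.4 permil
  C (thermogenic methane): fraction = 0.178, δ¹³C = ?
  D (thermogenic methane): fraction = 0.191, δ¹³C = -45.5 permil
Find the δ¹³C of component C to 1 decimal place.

-37.2 permil

Isotope mass balance: δ_bulk = Σ fᵢ·δᵢ.
-22.9 = 0.370×(-23.6) + 0.261×(4.4) + 0.178×δ_C + 0.191×(-45.5)
0.178·δ_C = -22.9 − (-16.274) = -6.626
δ_C = -6.626 / 0.178 = -37.22 permil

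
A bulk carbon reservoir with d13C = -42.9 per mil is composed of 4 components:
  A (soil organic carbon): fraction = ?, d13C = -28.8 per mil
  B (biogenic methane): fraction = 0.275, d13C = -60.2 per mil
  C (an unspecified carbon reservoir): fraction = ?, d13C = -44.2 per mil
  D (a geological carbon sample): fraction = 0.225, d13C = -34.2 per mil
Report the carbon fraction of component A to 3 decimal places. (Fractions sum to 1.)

Let f_A and f_C be the unknown fractions; fractions sum to 1 so f_A + f_C = 0.500.
Mass balance: Σ fᵢ·δᵢ = δ_bulk ⇒ f_A·(-28.8) + f_C·(-44.2) = -42.9 − (-24.250) = -18.650
Substitute f_C = 0.500 − f_A:
f_A·(-28.8 − -44.2) = -18.650 − 0.500×(-44.2) = 3.450
f_A = 3.450 / 15.4 = 0.2240

0.224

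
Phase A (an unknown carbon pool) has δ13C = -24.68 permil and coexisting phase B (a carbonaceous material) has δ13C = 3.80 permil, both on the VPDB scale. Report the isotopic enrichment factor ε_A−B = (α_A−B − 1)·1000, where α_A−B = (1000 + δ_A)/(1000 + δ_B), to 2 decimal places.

-28.37 permil

α_A−B = (1000 + -24.68) / (1000 + 3.80) = 975.32 / 1003.80 = 0.971628
ε_A−B = (0.971628 − 1) × 1000 = -28.372 permil
(The approximation ε ≈ δ_A − δ_B would give -28.48 permil.)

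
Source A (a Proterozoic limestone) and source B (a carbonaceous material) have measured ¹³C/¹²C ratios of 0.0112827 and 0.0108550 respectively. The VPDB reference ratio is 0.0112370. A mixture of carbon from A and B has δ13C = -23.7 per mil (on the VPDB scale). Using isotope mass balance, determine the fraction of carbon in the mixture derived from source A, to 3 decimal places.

0.270

δ_A = (0.0112827/0.0112370 − 1)×1000 = (1.004067 − 1)×1000 = 4.067 per mil
δ_B = (0.0108550/0.0112370 − 1)×1000 = (0.966005 − 1)×1000 = -33.995 per mil
f_A = (δ_mix − δ_B)/(δ_A − δ_B) = (-23.7 − (-33.995))/(4.067 − (-33.995))
f_A = 10.295 / 38.062 = 0.2705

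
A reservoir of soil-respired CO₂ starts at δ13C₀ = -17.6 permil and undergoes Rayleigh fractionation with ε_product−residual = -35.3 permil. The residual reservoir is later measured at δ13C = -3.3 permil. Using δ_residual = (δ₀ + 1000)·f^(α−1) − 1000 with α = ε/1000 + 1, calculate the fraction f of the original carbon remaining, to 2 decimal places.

0.66

α − 1 = ε/1000 = -0.0353
(δ_res + 1000)/(δ₀ + 1000) = (-3.3 + 1000)/(-17.6 + 1000) = 996.7/982.4 = 1.014556
f = 1.014556^(1/-0.0353) = exp(ln(1.014556)/-0.0353) = exp(0.01445/-0.0353)
f = exp(-0.4094) = 0.6641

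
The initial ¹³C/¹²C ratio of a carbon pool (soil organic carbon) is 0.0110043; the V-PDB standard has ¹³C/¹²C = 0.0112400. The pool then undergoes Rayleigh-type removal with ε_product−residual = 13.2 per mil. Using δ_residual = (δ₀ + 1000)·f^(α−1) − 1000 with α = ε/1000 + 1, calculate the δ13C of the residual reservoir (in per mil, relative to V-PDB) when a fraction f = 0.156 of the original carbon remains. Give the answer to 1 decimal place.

δ₀ = (0.0110043/0.0112400 − 1)×1000 = (0.979030 − 1)×1000 = -20.970 per mil
α − 1 = ε/1000 = 0.0132
f^(α−1) = 0.156^(0.0132) = 0.975774
δ_res = (-20.970 + 1000) × 0.975774 − 1000 = 955.312 − 1000 = -44.69 per mil

-44.7 per mil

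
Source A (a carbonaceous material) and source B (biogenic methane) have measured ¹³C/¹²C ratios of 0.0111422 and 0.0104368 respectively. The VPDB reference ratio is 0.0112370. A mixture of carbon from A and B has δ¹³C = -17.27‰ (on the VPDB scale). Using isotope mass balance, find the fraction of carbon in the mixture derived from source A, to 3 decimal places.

0.859

δ_A = (0.0111422/0.0112370 − 1)×1000 = (0.991564 − 1)×1000 = -8.436‰
δ_B = (0.0104368/0.0112370 − 1)×1000 = (0.928789 − 1)×1000 = -71.211‰
f_A = (δ_mix − δ_B)/(δ_A − δ_B) = (-17.27 − (-71.211))/(-8.436 − (-71.211))
f_A = 53.941 / 62.775 = 0.8593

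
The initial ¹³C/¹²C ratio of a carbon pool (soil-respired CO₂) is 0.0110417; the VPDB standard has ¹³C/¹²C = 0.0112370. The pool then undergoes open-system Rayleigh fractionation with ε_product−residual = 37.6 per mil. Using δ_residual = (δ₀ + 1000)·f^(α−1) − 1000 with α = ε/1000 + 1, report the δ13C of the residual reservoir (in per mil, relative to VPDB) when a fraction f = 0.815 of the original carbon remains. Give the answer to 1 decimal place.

δ₀ = (0.0110417/0.0112370 − 1)×1000 = (0.982620 − 1)×1000 = -17.380 per mil
α − 1 = ε/1000 = 0.0376
f^(α−1) = 0.815^(0.0376) = 0.992338
δ_res = (-17.380 + 1000) × 0.992338 − 1000 = 975.091 − 1000 = -24.91 per mil

-24.9 per mil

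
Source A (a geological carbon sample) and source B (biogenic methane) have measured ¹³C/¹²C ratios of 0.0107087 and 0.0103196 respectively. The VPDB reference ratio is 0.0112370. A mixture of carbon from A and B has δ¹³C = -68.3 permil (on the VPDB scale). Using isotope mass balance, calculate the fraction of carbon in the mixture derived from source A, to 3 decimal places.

δ_A = (0.0107087/0.0112370 − 1)×1000 = (0.952986 − 1)×1000 = -47.014 permil
δ_B = (0.0103196/0.0112370 − 1)×1000 = (0.918359 − 1)×1000 = -81.641 permil
f_A = (δ_mix − δ_B)/(δ_A − δ_B) = (-68.3 − (-81.641))/(-47.014 − (-81.641))
f_A = 13.341 / 34.627 = 0.3853

0.385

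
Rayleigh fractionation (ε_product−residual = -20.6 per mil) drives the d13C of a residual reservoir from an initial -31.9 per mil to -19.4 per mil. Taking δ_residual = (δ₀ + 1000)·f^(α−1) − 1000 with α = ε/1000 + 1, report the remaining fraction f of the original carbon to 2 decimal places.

0.54

α − 1 = ε/1000 = -0.0206
(δ_res + 1000)/(δ₀ + 1000) = (-19.4 + 1000)/(-31.9 + 1000) = 980.6/968.1 = 1.012912
f = 1.012912^(1/-0.0206) = exp(ln(1.012912)/-0.0206) = exp(0.01283/-0.0206)
f = exp(-0.6228) = 0.5365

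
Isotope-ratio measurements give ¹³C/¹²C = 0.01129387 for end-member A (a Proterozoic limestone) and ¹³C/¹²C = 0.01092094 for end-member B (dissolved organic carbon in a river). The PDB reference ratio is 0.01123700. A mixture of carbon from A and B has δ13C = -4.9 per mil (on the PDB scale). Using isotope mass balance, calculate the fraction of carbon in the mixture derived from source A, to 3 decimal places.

0.700

δ_A = (0.01129387/0.01123700 − 1)×1000 = (1.005061 − 1)×1000 = 5.061 per mil
δ_B = (0.01092094/0.01123700 − 1)×1000 = (0.971873 − 1)×1000 = -28.127 per mil
f_A = (δ_mix − δ_B)/(δ_A − δ_B) = (-4.9 − (-28.127))/(5.061 − (-28.127))
f_A = 23.227 / 33.188 = 0.6999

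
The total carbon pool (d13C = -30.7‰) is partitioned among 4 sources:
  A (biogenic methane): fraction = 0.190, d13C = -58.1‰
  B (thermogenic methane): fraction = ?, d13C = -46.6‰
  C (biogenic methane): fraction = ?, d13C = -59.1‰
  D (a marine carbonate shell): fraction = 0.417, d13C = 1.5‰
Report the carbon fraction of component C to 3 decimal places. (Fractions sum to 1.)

Let f_C and f_B be the unknown fractions; fractions sum to 1 so f_C + f_B = 0.393.
Mass balance: Σ fᵢ·δᵢ = δ_bulk ⇒ f_C·(-59.1) + f_B·(-46.6) = -30.7 − (-10.413) = -20.287
Substitute f_B = 0.393 − f_C:
f_C·(-59.1 − -46.6) = -20.287 − 0.393×(-46.6) = -1.973
f_C = -1.973 / -12.5 = 0.1578

0.158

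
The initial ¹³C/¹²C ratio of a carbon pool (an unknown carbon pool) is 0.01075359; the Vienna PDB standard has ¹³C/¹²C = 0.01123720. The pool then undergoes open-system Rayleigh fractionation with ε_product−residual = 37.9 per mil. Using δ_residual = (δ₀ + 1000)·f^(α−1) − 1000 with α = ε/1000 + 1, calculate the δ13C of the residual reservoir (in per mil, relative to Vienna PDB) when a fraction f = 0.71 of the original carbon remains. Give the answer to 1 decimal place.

δ₀ = (0.01075359/0.01123720 − 1)×1000 = (0.956963 − 1)×1000 = -43.037 per mil
α − 1 = ε/1000 = 0.0379
f^(α−1) = 0.71^(0.0379) = 0.987103
δ_res = (-43.037 + 1000) × 0.987103 − 1000 = 944.622 − 1000 = -55.38 per mil

-55.4 per mil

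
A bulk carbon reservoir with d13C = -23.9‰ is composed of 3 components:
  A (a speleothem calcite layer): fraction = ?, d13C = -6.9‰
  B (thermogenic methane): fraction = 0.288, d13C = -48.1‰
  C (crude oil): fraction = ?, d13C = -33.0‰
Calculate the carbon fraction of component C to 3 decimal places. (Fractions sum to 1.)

Let f_C and f_A be the unknown fractions; fractions sum to 1 so f_C + f_A = 0.712.
Mass balance: Σ fᵢ·δᵢ = δ_bulk ⇒ f_C·(-33.0) + f_A·(-6.9) = -23.9 − (-13.853) = -10.047
Substitute f_A = 0.712 − f_C:
f_C·(-33.0 − -6.9) = -10.047 − 0.712×(-6.9) = -5.134
f_C = -5.134 / -26.1 = 0.1967

0.197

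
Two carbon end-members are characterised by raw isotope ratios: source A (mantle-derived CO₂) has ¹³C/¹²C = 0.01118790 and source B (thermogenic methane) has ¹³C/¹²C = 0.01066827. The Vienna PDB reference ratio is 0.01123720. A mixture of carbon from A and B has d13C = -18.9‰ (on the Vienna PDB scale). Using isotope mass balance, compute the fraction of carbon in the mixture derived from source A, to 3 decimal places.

0.686

δ_A = (0.01118790/0.01123720 − 1)×1000 = (0.995613 − 1)×1000 = -4.387‰
δ_B = (0.01066827/0.01123720 − 1)×1000 = (0.949371 − 1)×1000 = -50.629‰
f_A = (δ_mix − δ_B)/(δ_A − δ_B) = (-18.9 − (-50.629))/(-4.387 − (-50.629))
f_A = 31.729 / 46.242 = 0.6862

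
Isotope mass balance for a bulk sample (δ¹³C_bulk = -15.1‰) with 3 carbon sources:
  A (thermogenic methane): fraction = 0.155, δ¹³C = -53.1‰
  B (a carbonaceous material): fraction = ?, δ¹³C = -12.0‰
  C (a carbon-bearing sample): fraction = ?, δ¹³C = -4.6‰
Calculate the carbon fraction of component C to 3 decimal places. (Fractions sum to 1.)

0.442

Let f_C and f_B be the unknown fractions; fractions sum to 1 so f_C + f_B = 0.845.
Mass balance: Σ fᵢ·δᵢ = δ_bulk ⇒ f_C·(-4.6) + f_B·(-12.0) = -15.1 − (-8.231) = -6.869
Substitute f_B = 0.845 − f_C:
f_C·(-4.6 − -12.0) = -6.869 − 0.845×(-12.0) = 3.271
f_C = 3.271 / 7.4 = 0.4420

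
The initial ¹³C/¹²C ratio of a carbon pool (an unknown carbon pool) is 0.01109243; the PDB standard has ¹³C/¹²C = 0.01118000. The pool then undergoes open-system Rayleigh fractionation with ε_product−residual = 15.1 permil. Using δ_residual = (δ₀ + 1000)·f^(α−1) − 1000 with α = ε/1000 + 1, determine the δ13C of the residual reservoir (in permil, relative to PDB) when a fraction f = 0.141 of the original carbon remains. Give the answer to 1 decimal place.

δ₀ = (0.01109243/0.01118000 − 1)×1000 = (0.992167 − 1)×1000 = -7.833 permil
α − 1 = ε/1000 = 0.0151
f^(α−1) = 0.141^(0.0151) = 0.970852
δ_res = (-7.833 + 1000) × 0.970852 − 1000 = 963.248 − 1000 = -36.75 permil

-36.8 permil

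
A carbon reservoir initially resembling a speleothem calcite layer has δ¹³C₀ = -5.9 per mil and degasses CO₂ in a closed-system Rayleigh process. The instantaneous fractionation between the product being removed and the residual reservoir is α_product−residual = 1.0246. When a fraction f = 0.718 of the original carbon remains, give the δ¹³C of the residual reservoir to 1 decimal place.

Rayleigh residual: δ_res = (δ₀ + 1000)·f^(α−1) − 1000
α − 1 = 0.02460
f^(α−1) = 0.718^(0.02460) = 0.991883
δ_res = (-5.9 + 1000) × 0.991883 − 1000 = 986.031 − 1000 = -13.97 per mil

-14.0 per mil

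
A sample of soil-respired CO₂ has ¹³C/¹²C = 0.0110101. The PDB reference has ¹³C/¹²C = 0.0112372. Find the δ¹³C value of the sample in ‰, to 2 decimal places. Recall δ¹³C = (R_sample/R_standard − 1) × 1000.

δ¹³C = (R_sample / R_standard − 1) × 1000
R_sample / R_standard = 0.0110101 / 0.0112372 = 0.979790
δ¹³C = (0.979790 − 1) × 1000 = -20.210‰

-20.21‰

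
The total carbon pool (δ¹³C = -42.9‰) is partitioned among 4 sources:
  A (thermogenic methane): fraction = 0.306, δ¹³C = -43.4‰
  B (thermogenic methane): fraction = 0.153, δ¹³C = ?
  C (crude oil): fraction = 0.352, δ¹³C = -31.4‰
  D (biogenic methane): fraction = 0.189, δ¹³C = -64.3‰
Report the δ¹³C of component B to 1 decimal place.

Isotope mass balance: δ_bulk = Σ fᵢ·δᵢ.
-42.9 = 0.306×(-43.4) + 0.153×δ_B + 0.352×(-31.4) + 0.189×(-64.3)
0.153·δ_B = -42.9 − (-36.486) = -6.414
δ_B = -6.414 / 0.153 = -41.92‰

-41.9‰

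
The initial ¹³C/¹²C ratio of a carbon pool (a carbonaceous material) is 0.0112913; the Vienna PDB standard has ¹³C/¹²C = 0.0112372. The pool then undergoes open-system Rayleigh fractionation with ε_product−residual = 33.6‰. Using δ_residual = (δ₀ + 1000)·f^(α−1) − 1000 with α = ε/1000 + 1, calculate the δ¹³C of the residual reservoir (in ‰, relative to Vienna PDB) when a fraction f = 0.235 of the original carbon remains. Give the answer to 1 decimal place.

-42.9‰

δ₀ = (0.0112913/0.0112372 − 1)×1000 = (1.004814 − 1)×1000 = 4.814‰
α − 1 = ε/1000 = 0.0336
f^(α−1) = 0.235^(0.0336) = 0.952506
δ_res = (4.814 + 1000) × 0.952506 − 1000 = 957.092 − 1000 = -42.91‰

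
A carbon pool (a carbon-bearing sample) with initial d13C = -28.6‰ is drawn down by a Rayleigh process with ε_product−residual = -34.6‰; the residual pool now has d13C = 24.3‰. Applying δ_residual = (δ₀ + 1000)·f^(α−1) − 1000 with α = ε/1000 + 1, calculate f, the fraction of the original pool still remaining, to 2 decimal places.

α − 1 = ε/1000 = -0.0346
(δ_res + 1000)/(δ₀ + 1000) = (24.3 + 1000)/(-28.6 + 1000) = 1024.3/971.4 = 1.054457
f = 1.054457^(1/-0.0346) = exp(ln(1.054457)/-0.0346) = exp(0.05303/-0.0346)
f = exp(-1.5326) = 0.2160

0.22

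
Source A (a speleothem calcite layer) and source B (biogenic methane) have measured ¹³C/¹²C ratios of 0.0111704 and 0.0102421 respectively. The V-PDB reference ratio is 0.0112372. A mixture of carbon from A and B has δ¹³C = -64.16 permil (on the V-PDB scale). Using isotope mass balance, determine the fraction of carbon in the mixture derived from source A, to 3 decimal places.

0.295

δ_A = (0.0111704/0.0112372 − 1)×1000 = (0.994055 − 1)×1000 = -5.945 permil
δ_B = (0.0102421/0.0112372 − 1)×1000 = (0.911446 − 1)×1000 = -88.554 permil
f_A = (δ_mix − δ_B)/(δ_A − δ_B) = (-64.16 − (-88.554))/(-5.945 − (-88.554))
f_A = 24.394 / 82.610 = 0.2953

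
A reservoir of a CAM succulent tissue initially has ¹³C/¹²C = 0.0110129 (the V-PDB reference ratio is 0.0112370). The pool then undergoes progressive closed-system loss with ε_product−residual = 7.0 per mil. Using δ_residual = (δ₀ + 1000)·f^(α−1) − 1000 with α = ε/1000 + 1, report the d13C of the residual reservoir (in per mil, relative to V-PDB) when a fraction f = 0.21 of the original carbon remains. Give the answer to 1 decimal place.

δ₀ = (0.0110129/0.0112370 − 1)×1000 = (0.980057 − 1)×1000 = -19.943 per mil
α − 1 = ε/1000 = 0.0070
f^(α−1) = 0.21^(0.0070) = 0.989135
δ_res = (-19.943 + 1000) × 0.989135 − 1000 = 969.409 − 1000 = -30.59 per mil

-30.6 per mil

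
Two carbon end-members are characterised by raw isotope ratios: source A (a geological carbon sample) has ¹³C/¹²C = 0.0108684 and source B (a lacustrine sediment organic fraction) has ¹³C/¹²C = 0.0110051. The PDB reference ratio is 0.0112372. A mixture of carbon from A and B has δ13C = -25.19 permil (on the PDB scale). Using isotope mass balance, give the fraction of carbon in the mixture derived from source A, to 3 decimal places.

δ_A = (0.0108684/0.0112372 − 1)×1000 = (0.967180 − 1)×1000 = -32.820 permil
δ_B = (0.0110051/0.0112372 − 1)×1000 = (0.979345 − 1)×1000 = -20.655 permil
f_A = (δ_mix − δ_B)/(δ_A − δ_B) = (-25.19 − (-20.655))/(-32.820 − (-20.655))
f_A = -4.535 / -12.165 = 0.3728

0.373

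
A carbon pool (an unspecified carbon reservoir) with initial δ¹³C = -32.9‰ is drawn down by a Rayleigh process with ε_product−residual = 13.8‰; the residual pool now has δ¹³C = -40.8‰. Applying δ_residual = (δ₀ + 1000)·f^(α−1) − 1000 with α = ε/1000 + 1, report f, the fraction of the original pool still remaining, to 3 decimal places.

α − 1 = ε/1000 = 0.0138
(δ_res + 1000)/(δ₀ + 1000) = (-40.8 + 1000)/(-32.9 + 1000) = 959.2/967.1 = 0.991831
f = 0.991831^(1/0.0138) = exp(ln(0.991831)/0.0138) = exp(-0.00820/0.0138)
f = exp(-0.5944) = 0.5519

0.552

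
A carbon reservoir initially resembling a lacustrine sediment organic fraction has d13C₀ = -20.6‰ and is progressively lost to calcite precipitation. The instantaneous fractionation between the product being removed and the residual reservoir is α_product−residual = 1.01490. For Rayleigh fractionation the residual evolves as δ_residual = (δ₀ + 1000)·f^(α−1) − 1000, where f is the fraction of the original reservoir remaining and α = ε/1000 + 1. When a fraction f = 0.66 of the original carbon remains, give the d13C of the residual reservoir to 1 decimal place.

-26.6‰

Rayleigh residual: δ_res = (δ₀ + 1000)·f^(α−1) − 1000
α − 1 = 0.01490
f^(α−1) = 0.66^(0.01490) = 0.993828
δ_res = (-20.6 + 1000) × 0.993828 − 1000 = 973.355 − 1000 = -26.64‰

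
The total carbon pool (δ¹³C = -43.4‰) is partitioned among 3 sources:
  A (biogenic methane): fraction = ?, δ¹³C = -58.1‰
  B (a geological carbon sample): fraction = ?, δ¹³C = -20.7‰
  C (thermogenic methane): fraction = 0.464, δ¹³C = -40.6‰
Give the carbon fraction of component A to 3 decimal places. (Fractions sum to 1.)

Let f_A and f_B be the unknown fractions; fractions sum to 1 so f_A + f_B = 0.536.
Mass balance: Σ fᵢ·δᵢ = δ_bulk ⇒ f_A·(-58.1) + f_B·(-20.7) = -43.4 − (-18.838) = -24.562
Substitute f_B = 0.536 − f_A:
f_A·(-58.1 − -20.7) = -24.562 − 0.536×(-20.7) = -13.466
f_A = -13.466 / -37.4 = 0.3601

0.360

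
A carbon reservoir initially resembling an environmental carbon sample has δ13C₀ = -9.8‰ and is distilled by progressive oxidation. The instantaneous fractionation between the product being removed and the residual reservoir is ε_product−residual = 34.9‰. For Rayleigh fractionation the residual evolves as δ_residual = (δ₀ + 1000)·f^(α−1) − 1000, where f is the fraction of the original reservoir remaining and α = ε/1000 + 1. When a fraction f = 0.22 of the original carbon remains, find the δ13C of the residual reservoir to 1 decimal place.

-60.8‰

Rayleigh residual: δ_res = (δ₀ + 1000)·f^(α−1) − 1000
α = ε/1000 + 1 = 1.03490, so α − 1 = 0.03490
f^(α−1) = 0.22^(0.03490) = 0.948529
δ_res = (-9.8 + 1000) × 0.948529 − 1000 = 939.233 − 1000 = -60.77‰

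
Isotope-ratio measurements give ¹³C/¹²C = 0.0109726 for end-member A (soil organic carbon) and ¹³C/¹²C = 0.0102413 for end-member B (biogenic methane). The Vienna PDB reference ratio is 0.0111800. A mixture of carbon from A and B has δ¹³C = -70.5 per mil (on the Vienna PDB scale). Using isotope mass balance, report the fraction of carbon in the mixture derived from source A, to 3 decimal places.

0.206

δ_A = (0.0109726/0.0111800 − 1)×1000 = (0.981449 − 1)×1000 = -18.551 per mil
δ_B = (0.0102413/0.0111800 − 1)×1000 = (0.916038 − 1)×1000 = -83.962 per mil
f_A = (δ_mix − δ_B)/(δ_A − δ_B) = (-70.5 − (-83.962))/(-18.551 − (-83.962))
f_A = 13.462 / 65.411 = 0.2058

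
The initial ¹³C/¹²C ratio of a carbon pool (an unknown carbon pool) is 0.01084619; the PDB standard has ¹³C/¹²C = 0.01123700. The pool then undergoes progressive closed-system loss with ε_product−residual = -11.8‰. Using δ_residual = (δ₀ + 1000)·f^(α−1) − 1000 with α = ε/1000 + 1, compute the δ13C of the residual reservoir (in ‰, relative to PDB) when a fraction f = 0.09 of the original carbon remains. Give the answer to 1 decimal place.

δ₀ = (0.01084619/0.01123700 − 1)×1000 = (0.965221 − 1)×1000 = -34.779‰
α − 1 = ε/1000 = -0.0118
f^(α−1) = 0.09^(-0.0118) = 1.028821
δ_res = (-34.779 + 1000) × 1.028821 − 1000 = 993.040 − 1000 = -6.96‰

-7.0‰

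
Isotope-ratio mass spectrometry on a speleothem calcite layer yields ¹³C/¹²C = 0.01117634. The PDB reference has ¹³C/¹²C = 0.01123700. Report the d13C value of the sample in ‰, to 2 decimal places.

-5.40‰

d13C = (R_sample / R_standard − 1) × 1000
R_sample / R_standard = 0.01117634 / 0.01123700 = 0.994602
d13C = (0.994602 − 1) × 1000 = -5.398‰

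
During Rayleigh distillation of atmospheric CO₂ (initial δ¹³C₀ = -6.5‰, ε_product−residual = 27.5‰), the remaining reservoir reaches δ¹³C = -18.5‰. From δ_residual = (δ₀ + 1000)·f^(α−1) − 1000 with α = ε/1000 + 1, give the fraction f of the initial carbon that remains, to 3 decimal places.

α − 1 = ε/1000 = 0.0275
(δ_res + 1000)/(δ₀ + 1000) = (-18.5 + 1000)/(-6.5 + 1000) = 981.5/993.5 = 0.987921
f = 0.987921^(1/0.0275) = exp(ln(0.987921)/0.0275) = exp(-0.01215/0.0275)
f = exp(-0.4419) = 0.6428

0.643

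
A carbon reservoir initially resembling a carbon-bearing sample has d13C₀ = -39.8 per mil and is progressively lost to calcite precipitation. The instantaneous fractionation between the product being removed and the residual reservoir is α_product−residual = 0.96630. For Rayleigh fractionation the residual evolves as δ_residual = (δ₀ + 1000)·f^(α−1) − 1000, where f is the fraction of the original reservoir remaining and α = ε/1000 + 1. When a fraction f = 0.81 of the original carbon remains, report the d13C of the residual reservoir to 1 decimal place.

Rayleigh residual: δ_res = (δ₀ + 1000)·f^(α−1) − 1000
α − 1 = -0.03370
f^(α−1) = 0.81^(-0.03370) = 1.007127
δ_res = (-39.8 + 1000) × 1.007127 − 1000 = 967.043 − 1000 = -32.96 per mil

-33.0 per mil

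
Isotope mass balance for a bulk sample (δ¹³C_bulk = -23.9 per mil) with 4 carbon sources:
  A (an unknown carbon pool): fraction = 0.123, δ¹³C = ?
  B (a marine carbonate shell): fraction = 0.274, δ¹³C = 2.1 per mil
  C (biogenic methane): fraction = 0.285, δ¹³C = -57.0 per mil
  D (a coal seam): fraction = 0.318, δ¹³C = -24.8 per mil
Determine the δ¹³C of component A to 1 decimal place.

Isotope mass balance: δ_bulk = Σ fᵢ·δᵢ.
-23.9 = 0.123×δ_A + 0.274×(2.1) + 0.285×(-57.0) + 0.318×(-24.8)
0.123·δ_A = -23.9 − (-23.556) = -0.344
δ_A = -0.344 / 0.123 = -2.80 per mil

-2.8 per mil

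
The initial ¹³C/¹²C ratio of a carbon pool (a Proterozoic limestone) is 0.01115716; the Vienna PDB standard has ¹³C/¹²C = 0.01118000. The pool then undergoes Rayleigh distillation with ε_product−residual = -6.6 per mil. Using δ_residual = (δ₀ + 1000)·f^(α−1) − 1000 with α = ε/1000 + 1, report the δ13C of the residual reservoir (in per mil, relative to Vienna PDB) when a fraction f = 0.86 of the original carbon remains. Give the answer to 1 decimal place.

δ₀ = (0.01115716/0.01118000 − 1)×1000 = (0.997957 − 1)×1000 = -2.043 per mil
α − 1 = ε/1000 = -0.0066
f^(α−1) = 0.86^(-0.0066) = 1.000996
δ_res = (-2.043 + 1000) × 1.000996 − 1000 = 998.951 − 1000 = -1.05 per mil

-1.0 per mil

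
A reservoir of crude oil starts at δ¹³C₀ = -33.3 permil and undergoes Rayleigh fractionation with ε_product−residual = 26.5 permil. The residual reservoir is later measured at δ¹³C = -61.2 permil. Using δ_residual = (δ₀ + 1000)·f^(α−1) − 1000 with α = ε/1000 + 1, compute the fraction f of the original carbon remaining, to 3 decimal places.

0.331

α − 1 = ε/1000 = 0.0265
(δ_res + 1000)/(δ₀ + 1000) = (-61.2 + 1000)/(-33.3 + 1000) = 938.8/966.7 = 0.971139
f = 0.971139^(1/0.0265) = exp(ln(0.971139)/0.0265) = exp(-0.02929/0.0265)
f = exp(-1.1051) = 0.3312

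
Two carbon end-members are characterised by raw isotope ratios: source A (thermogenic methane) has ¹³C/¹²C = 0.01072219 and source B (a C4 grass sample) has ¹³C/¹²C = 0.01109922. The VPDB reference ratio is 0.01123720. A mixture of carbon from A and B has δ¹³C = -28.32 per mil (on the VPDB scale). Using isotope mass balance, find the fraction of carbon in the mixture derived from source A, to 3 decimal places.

0.478

δ_A = (0.01072219/0.01123720 − 1)×1000 = (0.954169 − 1)×1000 = -45.831 per mil
δ_B = (0.01109922/0.01123720 − 1)×1000 = (0.987721 − 1)×1000 = -12.279 per mil
f_A = (δ_mix − δ_B)/(δ_A − δ_B) = (-28.32 − (-12.279))/(-45.831 − (-12.279))
f_A = -16.041 / -33.552 = 0.4781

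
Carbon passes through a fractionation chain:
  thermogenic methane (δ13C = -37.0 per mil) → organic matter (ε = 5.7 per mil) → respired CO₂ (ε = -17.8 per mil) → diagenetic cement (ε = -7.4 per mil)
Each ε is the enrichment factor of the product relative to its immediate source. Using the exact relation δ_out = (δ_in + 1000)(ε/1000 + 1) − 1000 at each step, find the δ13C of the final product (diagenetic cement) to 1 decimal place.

-55.8 per mil

step 1: δ = (-37.00 + 1000)·(5.7/1000 + 1) − 1000 = -31.51 per mil
step 2: δ = (-31.51 + 1000)·(-17.8/1000 + 1) − 1000 = -48.75 per mil
step 3: δ = (-48.75 + 1000)·(-7.4/1000 + 1) − 1000 = -55.79 per mil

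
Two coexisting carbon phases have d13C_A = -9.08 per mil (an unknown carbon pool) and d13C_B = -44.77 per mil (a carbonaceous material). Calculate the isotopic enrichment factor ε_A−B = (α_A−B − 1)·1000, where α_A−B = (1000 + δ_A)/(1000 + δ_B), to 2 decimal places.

37.36 per mil

α_A−B = (1000 + -9.08) / (1000 + -44.77) = 990.92 / 955.23 = 1.037363
ε_A−B = (1.037363 − 1) × 1000 = 37.363 per mil
(The approximation ε ≈ δ_A − δ_B would give 35.69 per mil.)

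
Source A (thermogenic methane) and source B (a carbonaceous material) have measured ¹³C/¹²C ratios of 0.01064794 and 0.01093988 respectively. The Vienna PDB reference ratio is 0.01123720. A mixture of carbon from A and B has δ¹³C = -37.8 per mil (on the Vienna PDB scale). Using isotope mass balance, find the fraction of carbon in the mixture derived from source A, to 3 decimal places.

0.437

δ_A = (0.01064794/0.01123720 − 1)×1000 = (0.947562 − 1)×1000 = -52.438 per mil
δ_B = (0.01093988/0.01123720 − 1)×1000 = (0.973541 − 1)×1000 = -26.459 per mil
f_A = (δ_mix − δ_B)/(δ_A − δ_B) = (-37.8 − (-26.459))/(-52.438 − (-26.459))
f_A = -11.341 / -25.980 = 0.4365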